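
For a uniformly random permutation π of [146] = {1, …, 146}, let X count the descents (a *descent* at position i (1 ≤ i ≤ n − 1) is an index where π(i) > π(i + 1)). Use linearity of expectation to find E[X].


Write X = Σ X_I over i = 1, …, 145, with X_I the indicator of one descent.
There are 145 indicators.
For each fixed i, the pair (π(i), π(i+1)) is a uniformly random ordered pair of distinct values from {1, …, 146}; by symmetry P[π(i) > π(i+1)] = 1/2.
By linearity: E[X] = 145 · (1/2) = (146 − 1) · (1/2) = 145/2 ≈ 72.5000.

E[X] = 145/2 = 72.5000.


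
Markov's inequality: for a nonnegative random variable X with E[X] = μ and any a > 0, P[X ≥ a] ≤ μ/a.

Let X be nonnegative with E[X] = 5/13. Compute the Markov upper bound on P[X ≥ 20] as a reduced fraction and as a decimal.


μ = E[X] = 5/13, a = 20.
Markov: P[X ≥ 20] ≤ μ/a = (5/13)/20 = 1/52.
Numerically: ≈ 0.0192.
(Since a = 20 > μ = 0.3846, the bound 1/52 is < 1 and informative.)

P[X ≥ 20] ≤ 1/52 ≈ 0.0192.


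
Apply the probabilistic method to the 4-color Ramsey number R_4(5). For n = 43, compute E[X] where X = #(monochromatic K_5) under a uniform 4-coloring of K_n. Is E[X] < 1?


E[X] = C(43, 5) · 4^{1 − 10} = 962598 · 4^{−9} = 962598/262144.
As a reduced fraction: E[X] = 481299/131072 ≈ 3.672.
Is E[X] < 1? NO.
Since E[X] ≥ 1, the first-moment bound is inconclusive at n = 43; it does NOT by itself certify R_4(5) > 43.

E[X] = 481299/131072 ≈ 3.672; E[X] ≥ 1; first-moment method inconclusive here.


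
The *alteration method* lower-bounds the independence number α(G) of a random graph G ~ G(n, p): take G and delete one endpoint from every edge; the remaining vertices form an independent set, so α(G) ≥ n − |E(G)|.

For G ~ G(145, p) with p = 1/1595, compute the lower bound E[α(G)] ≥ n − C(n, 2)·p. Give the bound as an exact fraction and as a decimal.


E[|E(G)|] = C(145, 2)·p = 10440 · (1/1595) = 72/11.
E[α(G)] ≥ n − E[|E(G)|] = 145 − 72/11 = 1523/11.
Numerically: ≈ 138.455.
(This is only a lower bound; the true E[α(G)] may be larger.)

E[α(G)] ≥ 1523/11 ≈ 138.455.


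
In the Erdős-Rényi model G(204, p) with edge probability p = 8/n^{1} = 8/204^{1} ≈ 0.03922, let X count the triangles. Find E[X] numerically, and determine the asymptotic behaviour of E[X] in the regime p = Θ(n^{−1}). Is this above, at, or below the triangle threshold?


Number of potential triangles: C(204, 3) = 1394204.
Each occurs with probability p³ ≈ (0.03922)³ ≈ 6.030863e-05.
By linearity: E[X] = C(204, 3)·p³ ≈ 1394204 · 6.030863e-05 ≈ 84.0825.
Here α = 1, so p = 8/n is exactly at the triangle threshold p ~ 1/n. Asymptotically E[X] → c³/6 = 8³/6 = 256/3 ≈ 85.3333, a bounded constant. In this regime the triangle count is asymptotically Poisson(c³/6).

E[X] ≈ 84.0825; in regime p = Θ(1/n^{1}) E[X] stays bounded (at the triangle threshold p ~ 1/n).


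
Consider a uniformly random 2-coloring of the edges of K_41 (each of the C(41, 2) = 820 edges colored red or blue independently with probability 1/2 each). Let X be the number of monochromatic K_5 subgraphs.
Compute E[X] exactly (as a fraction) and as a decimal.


Let X = Σ_S X_S over the C(41, 5) = 749398 subsets S of size 5, where X_S = 1 if the K_5 on S is monochromatic.
For a fixed S, the K_5 on S has C(5, 2) = 10 edges. P[all 10 edges red] = (1/2)^10, and likewise for blue, so P[monochromatic] = 2·(1/2)^10 = 2^{1 − 10} = 1/512.
By linearity of expectation: E[X] = C(41, 5) · 2^{1 − 10} = 749398 · 1/512 = 374699/256.
Numerically: E[X] ≈ 1463.6680.

E[X] = C(41,5)·2^(1−C(5,2)) = 374699/256 ≈ 1463.6680.


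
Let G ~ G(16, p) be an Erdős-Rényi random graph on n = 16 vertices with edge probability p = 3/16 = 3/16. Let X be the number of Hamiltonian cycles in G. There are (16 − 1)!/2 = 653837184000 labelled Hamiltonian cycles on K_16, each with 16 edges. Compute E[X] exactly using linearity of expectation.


K_16 has (16 − 1)!/2 = 653837184000 labelled Hamiltonian cycles.
For each such Hamiltonian cycle H, let X_H = 1 if all 16 edges of H are present in G. Then P[X_H = 1] = p^{16} = (3/16)^{16} = 43046721/18446744073709551616.
By linearity: E[X] = Σ_H E[X_H] = 653837184000 · p^{16} = 653837184000 · 43046721/18446744073709551616 = 27485885585032875/18014398509481984.
Numerically: E[X] ≈ 1.53.

E[X] = 653837184000 · (3/16)^{16} = 27485885585032875/18014398509481984 ≈ 1.53.


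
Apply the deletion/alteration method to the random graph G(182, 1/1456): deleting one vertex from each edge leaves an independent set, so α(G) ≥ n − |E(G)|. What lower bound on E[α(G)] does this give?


E[|E(G)|] = C(182, 2)·p = 16471 · (1/1456) = 181/16.
E[α(G)] ≥ n − E[|E(G)|] = 182 − 181/16 = 2731/16.
Numerically: ≈ 170.687500.
(This is only a lower bound; the true E[α(G)] may be larger.)

E[α(G)] ≥ 2731/16 ≈ 170.687500.


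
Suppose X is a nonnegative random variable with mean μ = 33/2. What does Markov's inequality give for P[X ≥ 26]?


μ = E[X] = 33/2, a = 26.
Markov: P[X ≥ 26] ≤ μ/a = (33/2)/26 = 33/52.
Numerically: ≈ 0.63462.
(Since a = 26 > μ = 16.50000, the bound 33/52 is < 1 and informative.)

P[X ≥ 26] ≤ 33/52 ≈ 0.63462.


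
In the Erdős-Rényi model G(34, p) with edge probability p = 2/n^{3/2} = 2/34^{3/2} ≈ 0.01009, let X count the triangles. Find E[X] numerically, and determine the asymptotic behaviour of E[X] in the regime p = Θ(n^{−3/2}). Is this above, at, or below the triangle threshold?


Number of potential triangles: C(34, 3) = 5984.
Each occurs with probability p³ ≈ (0.01009)³ ≈ 1.026679e-06.
By linearity: E[X] = C(34, 3)·p³ ≈ 5984 · 1.026679e-06 ≈ 0.0061.
Since α = 3/2 > 1, p = c/n^{3/2} = o(1/n) is below the triangle threshold p ~ 1/n. Asymptotically E[X] ~ (c³/6)·n^{3(1−α)} = (2³/6)·n^{-1.5} → 0, so by Markov's inequality G has no triangles w.h.p.

E[X] ≈ 0.0061; in regime p = Θ(1/n^{3/2}) E[X] tends to 0 (below the triangle threshold p ~ 1/n).


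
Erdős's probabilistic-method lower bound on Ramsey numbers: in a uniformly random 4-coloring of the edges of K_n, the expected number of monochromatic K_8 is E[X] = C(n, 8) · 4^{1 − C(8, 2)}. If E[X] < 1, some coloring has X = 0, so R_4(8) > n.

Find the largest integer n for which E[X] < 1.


We need C(n, 8) · 4^{1 − 28} < 1, i.e. C(n, 8) < 4^{28 − 1} = 18014398509481984.
Check values of n near the boundary:
  n = 407: C(407, 8) = 17424959239309050; 17424959239309050 < 18014398509481984? YES
  n = 408: C(408, 8) = 17773458424095231; 17773458424095231 < 18014398509481984? YES
  n = 409: C(409, 8) = 18128041135797879; 18128041135797879 < 18014398509481984? NO
  n = 410: C(410, 8) = 18488798173326195; 18488798173326195 < 18014398509481984? NO
The largest n with C(n, 8) < 18014398509481984 is n = 408 (where E[X] = 17773458424095231/18014398509481984 ≈ 0.987). Hence R_4(8) > 408, i.e. R_4(8) ≥ 409.

Largest n = 408; hence R_4(8) > 408.


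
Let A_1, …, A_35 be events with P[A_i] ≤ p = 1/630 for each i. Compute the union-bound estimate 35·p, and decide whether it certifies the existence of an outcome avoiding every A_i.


Union bound: P[∪_{i=1}^{35} A_i] ≤ Σ_i P[A_i] ≤ 35·p = 35·(1/630) = 1/18.
Numerically: 1/18 ≈ 0.0556.
Is 1/18 < 1? YES.
Since P[∪ A_i] ≤ 1/18 < 1, the complement has P[∩ A_i^c] ≥ 1 − 1/18 = 17/18 > 0, so some outcome avoids every A_i.

35·p = 1/18 ≈ 0.0556; existence CERTIFIED by the union bound.


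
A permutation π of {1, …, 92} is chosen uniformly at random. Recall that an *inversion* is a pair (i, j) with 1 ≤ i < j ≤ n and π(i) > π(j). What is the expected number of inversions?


Write X = Σ X_I over the C(92, 2) = 4186 pairs i < j, with X_I the indicator of one inversion.
There are 4186 indicators.
For each fixed pair i < j, the values π(i) and π(j) are two distinct elements of {1, …, 92} in uniformly random order; by symmetry P[π(i) > π(j)] = 1/2.
By linearity: E[X] = 4186 · (1/2) = C(92, 2) · (1/2) = 4186/2 = 2093 ≈ 2093.0000.

E[X] = 2093 = 2093.0000.


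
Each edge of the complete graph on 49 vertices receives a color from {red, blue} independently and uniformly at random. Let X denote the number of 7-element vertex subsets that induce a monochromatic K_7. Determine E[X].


Let X = Σ_S X_S over the C(49, 7) = 85900584 subsets S of size 7, where X_S = 1 if the K_7 on S is monochromatic.
For a fixed S, the K_7 on S has C(7, 2) = 21 edges. P[all 21 edges red] = (1/2)^21, and likewise for blue, so P[monochromatic] = 2·(1/2)^21 = 2^{1 − 21} = 1/1048576.
By linearity: E[X] = C(49, 7) · 2^{1 − 21} = 85900584 · 1/1048576 = 10737573/131072.
Numerically: E[X] ≈ 81.92118.

E[X] = C(49,7)·2^(1−C(7,2)) = 10737573/131072 ≈ 81.92118.


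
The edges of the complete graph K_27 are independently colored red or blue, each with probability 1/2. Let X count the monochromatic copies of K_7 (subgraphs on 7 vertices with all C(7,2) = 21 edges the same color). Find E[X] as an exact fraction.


Let X = Σ_S X_S over the C(27, 7) = 888030 subsets S of size 7, where X_S = 1 if the K_7 on S is monochromatic.
For a fixed S, the K_7 on S has C(7, 2) = 21 edges. P[all 21 edges red] = (1/2)^21, and likewise for blue, so P[monochromatic] = 2·(1/2)^21 = 2^{1 − 21} = 1/1048576.
By linearity of expectation: E[X] = C(27, 7) · 2^{1 − 21} = 888030 · 1/1048576 = 444015/524288.
Numerically: E[X] ≈ 0.847.

E[X] = C(27,7)·2^(1−C(7,2)) = 444015/524288 ≈ 0.847.


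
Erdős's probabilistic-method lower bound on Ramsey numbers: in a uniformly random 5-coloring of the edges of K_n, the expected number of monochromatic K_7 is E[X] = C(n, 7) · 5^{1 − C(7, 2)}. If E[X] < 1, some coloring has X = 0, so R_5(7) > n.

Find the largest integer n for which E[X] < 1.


We need C(n, 7) · 5^{1 − 21} < 1, i.e. C(n, 7) < 5^{21 − 1} = 95367431640625.
Check values of n near the boundary:
  n = 333: C(333, 7) = 84549532139028; 84549532139028 < 95367431640625? YES
  n = 334: C(334, 7) = 86359460961576; 86359460961576 < 95367431640625? YES
  n = 335: C(335, 7) = 88202498238195; 88202498238195 < 95367431640625? YES
  n = 336: C(336, 7) = 90079147136880; 90079147136880 < 95367431640625? YES
  n = 337: C(337, 7) = 91989916924632; 91989916924632 < 95367431640625? YES
  n = 338: C(338, 7) = 93935323022736; 93935323022736 < 95367431640625? YES
  n = 339: C(339, 7) = 95915887062372; 95915887062372 < 95367431640625? NO
  n = 340: C(340, 7) = 97932136940560; 97932136940560 < 95367431640625? NO
  n = 341: C(341, 7) = 99984606876440; 99984606876440 < 95367431640625? NO
The largest n with C(n, 7) < 95367431640625 is n = 338 (where E[X] = 93935323022736/95367431640625 ≈ 0.9849833). Hence R_5(7) > 338, i.e. R_5(7) ≥ 339.

Largest n = 338; hence R_5(7) > 338.


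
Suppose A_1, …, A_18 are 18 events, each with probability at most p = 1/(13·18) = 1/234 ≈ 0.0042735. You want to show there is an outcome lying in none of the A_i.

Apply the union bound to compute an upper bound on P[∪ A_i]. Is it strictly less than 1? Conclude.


Union bound: P[∪_{i=1}^{18} A_i] ≤ Σ_i P[A_i] ≤ 18·p = 18·(1/234) = 1/13.
Numerically: 1/13 ≈ 0.0769231.
Is 1/13 < 1? YES.
Since P[∪ A_i] ≤ 1/13 < 1, the complement has P[∩ A_i^c] ≥ 1 − 1/13 = 12/13 > 0, so some outcome avoids every A_i.

18·p = 1/13 ≈ 0.0769231; existence CERTIFIED by the union bound.


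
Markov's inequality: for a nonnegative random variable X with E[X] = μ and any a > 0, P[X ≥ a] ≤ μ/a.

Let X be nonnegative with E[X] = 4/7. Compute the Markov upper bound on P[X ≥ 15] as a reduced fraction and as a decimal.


μ = E[X] = 4/7, a = 15.
Markov: P[X ≥ 15] ≤ μ/a = (4/7)/15 = 4/105.
Numerically: ≈ 0.038.
(Since a = 15 > μ = 0.571, the bound 4/105 is < 1 and informative.)

P[X ≥ 15] ≤ 4/105 ≈ 0.038.


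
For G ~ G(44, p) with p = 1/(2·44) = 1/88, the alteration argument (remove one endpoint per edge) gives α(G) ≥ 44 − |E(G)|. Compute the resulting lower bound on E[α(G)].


E[|E(G)|] = C(44, 2)·p = 946 · (1/88) = 43/4.
E[α(G)] ≥ n − E[|E(G)|] = 44 − 43/4 = 133/4.
Numerically: ≈ 33.2500.
(This is only a lower bound; the true E[α(G)] may be larger.)

E[α(G)] ≥ 133/4 ≈ 33.2500.


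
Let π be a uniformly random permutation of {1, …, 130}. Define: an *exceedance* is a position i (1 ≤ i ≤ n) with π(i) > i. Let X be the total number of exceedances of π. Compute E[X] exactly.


Write X = Σ_{i=1}^{130} X_i, where X_i = 1_{π(i) > i}.
For each fixed i, π(i) is uniform over {1, …, 130} (marginal of a uniform permutation), so P[π(i) > i] = (n − i)/n. Summing: Σ_{i=1}^{130} (n − i)/n = (0 + 1 + … + 129)/130 = 130(130 − 1)/(2·130) = (130 − 1)/2.
Hence E[X] = Σ_{i=1}^{130} (130 − i)/130 = 129/2 ≈ 64.50000.

E[X] = 129/2 = 64.50000.


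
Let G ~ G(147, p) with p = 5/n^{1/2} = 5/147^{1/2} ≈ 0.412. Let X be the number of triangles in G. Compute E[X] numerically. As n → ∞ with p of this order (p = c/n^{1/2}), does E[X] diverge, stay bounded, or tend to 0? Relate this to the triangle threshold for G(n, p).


Number of potential triangles: C(147, 3) = 518665.
Each occurs with probability p³ ≈ (0.412)³ ≈ 7.01349e-02.
By linearity: E[X] = C(147, 3)·p³ ≈ 518665 · 7.01349e-02 ≈ 36376.504.
Since α = 1/2 < 1, p = c/n^{1/2} ≫ 1/n is above the triangle threshold p ~ 1/n. Asymptotically E[X] ~ (c³/6)·n^{3(1−α)} = (5³/6)·n^{1.5} → ∞; triangles are abundant w.h.p.

E[X] ≈ 36376.504; in regime p = Θ(1/n^{1/2}) E[X] diverges (above the triangle threshold p ~ 1/n).


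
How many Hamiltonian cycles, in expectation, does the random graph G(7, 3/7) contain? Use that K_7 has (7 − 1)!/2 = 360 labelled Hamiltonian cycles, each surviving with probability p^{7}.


K_7 has (7 − 1)!/2 = 360 labelled Hamiltonian cycles.
For each such Hamiltonian cycle H, let X_H = 1 if all 7 edges of H are present in G. Then P[X_H = 1] = p^{7} = (3/7)^{7} = 2187/823543.
By linearity: E[X] = Σ_H E[X_H] = 360 · p^{7} = 360 · 2187/823543 = 787320/823543.
Numerically: E[X] ≈ 0.956.

E[X] = 360 · (3/7)^{7} = 787320/823543 ≈ 0.956.


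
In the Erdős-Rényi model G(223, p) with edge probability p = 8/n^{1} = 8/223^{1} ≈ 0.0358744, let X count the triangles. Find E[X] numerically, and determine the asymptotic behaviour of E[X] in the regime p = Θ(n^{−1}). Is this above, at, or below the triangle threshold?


Number of potential triangles: C(223, 3) = 1823471.
Each occurs with probability p³ ≈ (0.0358744)³ ≈ 4.61695213e-05.
By linearity: E[X] = C(223, 3)·p³ ≈ 1823471 · 4.61695213e-05 ≈ 84.188783.
Here α = 1, so p = 8/n is exactly at the triangle threshold p ~ 1/n. Asymptotically E[X] → c³/6 = 8³/6 = 256/3 ≈ 85.333333, a bounded constant. In this regime the triangle count is asymptotically Poisson(c³/6).

E[X] ≈ 84.188783; in regime p = Θ(1/n^{1}) E[X] stays bounded (at the triangle threshold p ~ 1/n).


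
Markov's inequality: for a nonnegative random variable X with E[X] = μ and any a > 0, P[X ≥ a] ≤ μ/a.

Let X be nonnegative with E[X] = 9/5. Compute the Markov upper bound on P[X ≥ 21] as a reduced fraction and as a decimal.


μ = E[X] = 9/5, a = 21.
Markov: P[X ≥ 21] ≤ μ/a = (9/5)/21 = 3/35.
Numerically: ≈ 0.085714.
(Since a = 21 > μ = 1.800000, the bound 3/35 is < 1 and informative.)

P[X ≥ 21] ≤ 3/35 ≈ 0.085714.


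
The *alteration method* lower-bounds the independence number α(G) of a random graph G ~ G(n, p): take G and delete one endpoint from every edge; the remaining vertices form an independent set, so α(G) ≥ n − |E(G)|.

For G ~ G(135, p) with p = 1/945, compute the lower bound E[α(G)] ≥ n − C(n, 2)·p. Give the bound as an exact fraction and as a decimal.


E[|E(G)|] = C(135, 2)·p = 9045 · (1/945) = 67/7.
E[α(G)] ≥ n − E[|E(G)|] = 135 − 67/7 = 878/7.
Numerically: ≈ 125.4286.
(This is only a lower bound; the true E[α(G)] may be larger.)

E[α(G)] ≥ 878/7 ≈ 125.4286.


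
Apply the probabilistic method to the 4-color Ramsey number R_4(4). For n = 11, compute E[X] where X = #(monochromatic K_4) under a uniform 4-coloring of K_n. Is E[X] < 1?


E[X] = C(11, 4) · 4^{1 − 6} = 330 · 4^{−5} = 330/1024.
As a reduced fraction: E[X] = 165/512 ≈ 0.3223.
Is E[X] < 1? YES.
Since E[X] < 1, there exists a 4-coloring of K_{11} with no monochromatic K_4; hence R_4(4) > 11.

E[X] = 165/512 ≈ 0.3223; E[X] < 1, so R_4(4) > 11.


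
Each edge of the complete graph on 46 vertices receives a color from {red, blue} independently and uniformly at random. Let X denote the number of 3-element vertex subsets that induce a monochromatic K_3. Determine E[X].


Let X = Σ_S X_S over the C(46, 3) = 15180 subsets S of size 3, where X_S = 1 if the K_3 on S is monochromatic.
For a fixed S, the K_3 on S has C(3, 2) = 3 edges. P[all 3 edges red] = (1/2)^3, and likewise for blue, so P[monochromatic] = 2·(1/2)^3 = 2^{1 − 3} = 1/4.
By linearity: E[X] = C(46, 3) · 2^{1 − 3} = 15180 · 1/4 = 3795.
Numerically: E[X] ≈ 3795.000000.

E[X] = C(46,3)·2^(1−C(3,2)) = 3795 ≈ 3795.000000.


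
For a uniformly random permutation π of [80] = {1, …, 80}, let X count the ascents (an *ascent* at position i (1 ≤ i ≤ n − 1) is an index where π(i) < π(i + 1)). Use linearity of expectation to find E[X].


Write X = Σ X_I over i = 1, …, 79, with X_I the indicator of one ascent.
There are 79 indicators.
For each fixed i, the pair (π(i), π(i+1)) is a uniformly random ordered pair of distinct values from {1, …, 80}; by symmetry P[π(i) < π(i+1)] = 1/2.
By linearity: E[X] = 79 · (1/2) = (80 − 1) · (1/2) = 79/2 ≈ 39.50000.

E[X] = 79/2 = 39.50000.


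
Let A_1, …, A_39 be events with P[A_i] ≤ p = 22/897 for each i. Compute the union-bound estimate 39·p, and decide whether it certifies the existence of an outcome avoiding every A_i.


Union bound: P[∪_{i=1}^{39} A_i] ≤ Σ_i P[A_i] ≤ 39·p = 39·(22/897) = 22/23.
Numerically: 22/23 ≈ 0.957.
Is 22/23 < 1? YES.
Since P[∪ A_i] ≤ 22/23 < 1, the complement has P[∩ A_i^c] ≥ 1 − 22/23 = 1/23 > 0, so some outcome avoids every A_i.

39·p = 22/23 ≈ 0.957; existence CERTIFIED by the union bound.


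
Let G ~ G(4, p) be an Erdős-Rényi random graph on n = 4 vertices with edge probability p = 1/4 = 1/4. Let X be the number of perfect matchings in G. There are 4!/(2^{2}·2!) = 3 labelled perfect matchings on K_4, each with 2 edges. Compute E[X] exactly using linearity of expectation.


K_4 has 4!/(2^{2}·2!) = 3 labelled perfect matchings.
For each such perfect matching H, let X_H = 1 if all 2 edges of H are present in G. Then P[X_H = 1] = p^{2} = (1/4)^{2} = 1/16.
By linearity of expectation: E[X] = Σ_H E[X_H] = 3 · p^{2} = 3 · 1/16 = 3/16.
Numerically: E[X] ≈ 0.1875.

E[X] = 3 · (1/4)^{2} = 3/16 ≈ 0.1875.


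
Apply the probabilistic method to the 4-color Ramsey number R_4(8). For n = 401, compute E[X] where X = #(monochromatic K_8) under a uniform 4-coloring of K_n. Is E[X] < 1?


E[X] = C(401, 8) · 4^{1 − 28} = 15456772627710150 · 4^{−27} = 15456772627710150/18014398509481984.
As a reduced fraction: E[X] = 7728386313855075/9007199254740992 ≈ 0.8580.
Is E[X] < 1? YES.
Since E[X] < 1, there exists a 4-coloring of K_{401} with no monochromatic K_8; hence R_4(8) > 401.

E[X] = 7728386313855075/9007199254740992 ≈ 0.8580; E[X] < 1, so R_4(8) > 401.


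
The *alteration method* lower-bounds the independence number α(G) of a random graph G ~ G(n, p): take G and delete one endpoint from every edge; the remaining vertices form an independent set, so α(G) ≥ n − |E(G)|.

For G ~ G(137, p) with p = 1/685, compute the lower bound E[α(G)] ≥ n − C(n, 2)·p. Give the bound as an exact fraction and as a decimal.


E[|E(G)|] = C(137, 2)·p = 9316 · (1/685) = 68/5.
E[α(G)] ≥ n − E[|E(G)|] = 137 − 68/5 = 617/5.
Numerically: ≈ 123.4000.
(This is only a lower bound; the true E[α(G)] may be larger.)

E[α(G)] ≥ 617/5 ≈ 123.4000.


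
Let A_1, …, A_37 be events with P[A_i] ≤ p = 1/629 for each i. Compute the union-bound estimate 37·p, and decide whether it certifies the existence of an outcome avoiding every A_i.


Union bound: P[∪_{i=1}^{37} A_i] ≤ Σ_i P[A_i] ≤ 37·p = 37·(1/629) = 1/17.
Numerically: 1/17 ≈ 0.0588.
Is 1/17 < 1? YES.
Since P[∪ A_i] ≤ 1/17 < 1, the complement has P[∩ A_i^c] ≥ 1 − 1/17 = 16/17 > 0, so some outcome avoids every A_i.

37·p = 1/17 ≈ 0.0588; existence CERTIFIED by the union bound.


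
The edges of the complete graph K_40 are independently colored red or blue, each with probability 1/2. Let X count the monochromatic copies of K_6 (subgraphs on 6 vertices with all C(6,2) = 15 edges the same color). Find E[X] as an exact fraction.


Let X = Σ_S X_S over the C(40, 6) = 3838380 subsets S of size 6, where X_S = 1 if the K_6 on S is monochromatic.
For a fixed S, the K_6 on S has C(6, 2) = 15 edges. P[all 15 edges red] = (1/2)^15, and likewise for blue, so P[monochromatic] = 2·(1/2)^15 = 2^{1 − 15} = 1/16384.
Summing: E[X] = C(40, 6) · 2^{1 − 15} = 3838380 · 1/16384 = 959595/4096.
Numerically: E[X] ≈ 234.27612.

E[X] = C(40,6)·2^(1−C(6,2)) = 959595/4096 ≈ 234.27612.


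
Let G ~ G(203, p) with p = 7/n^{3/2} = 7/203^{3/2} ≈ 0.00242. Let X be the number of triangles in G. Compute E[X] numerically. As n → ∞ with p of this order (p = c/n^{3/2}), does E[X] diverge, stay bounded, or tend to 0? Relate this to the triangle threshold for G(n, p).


Number of potential triangles: C(203, 3) = 1373701.
Each occurs with probability p³ ≈ (0.00242)³ ≈ 1.417627e-08.
By linearity: E[X] = C(203, 3)·p³ ≈ 1373701 · 1.417627e-08 ≈ 0.0195.
Since α = 3/2 > 1, p = c/n^{3/2} = o(1/n) is below the triangle threshold p ~ 1/n. Asymptotically E[X] ~ (c³/6)·n^{3(1−α)} = (7³/6)·n^{-1.5} → 0, so by Markov's inequality G has no triangles w.h.p.

E[X] ≈ 0.0195; in regime p = Θ(1/n^{3/2}) E[X] tends to 0 (below the triangle threshold p ~ 1/n).


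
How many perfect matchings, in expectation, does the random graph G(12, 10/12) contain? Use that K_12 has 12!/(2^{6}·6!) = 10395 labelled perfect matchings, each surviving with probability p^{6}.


K_12 has 12!/(2^{6}·6!) = 10395 labelled perfect matchings.
For each such perfect matching H, let X_H = 1 if all 6 edges of H are present in G. Then P[X_H = 1] = p^{6} = (5/6)^{6} = 15625/46656.
By linearity of expectation: E[X] = Σ_H E[X_H] = 10395 · p^{6} = 10395 · 15625/46656 = 6015625/1728.
Numerically: E[X] ≈ 3481.

E[X] = 10395 · (5/6)^{6} = 6015625/1728 ≈ 3481.


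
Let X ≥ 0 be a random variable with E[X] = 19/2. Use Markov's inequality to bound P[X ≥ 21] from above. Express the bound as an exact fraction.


μ = E[X] = 19/2, a = 21.
Markov: P[X ≥ 21] ≤ μ/a = (19/2)/21 = 19/42.
Numerically: ≈ 0.45238.
(Since a = 21 > μ = 9.50000, the bound 19/42 is < 1 and informative.)

P[X ≥ 21] ≤ 19/42 ≈ 0.45238.


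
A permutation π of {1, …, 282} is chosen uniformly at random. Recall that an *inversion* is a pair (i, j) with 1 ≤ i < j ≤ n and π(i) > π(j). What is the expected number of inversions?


Write X = Σ X_I over the C(282, 2) = 39621 pairs i < j, with X_I the indicator of one inversion.
There are 39621 indicators.
For each fixed pair i < j, the values π(i) and π(j) are two distinct elements of {1, …, 282} in uniformly random order; by symmetry P[π(i) > π(j)] = 1/2.
By linearity: E[X] = 39621 · (1/2) = C(282, 2) · (1/2) = 39621/2 = 39621/2 ≈ 19810.5000.

E[X] = 39621/2 = 19810.5000.


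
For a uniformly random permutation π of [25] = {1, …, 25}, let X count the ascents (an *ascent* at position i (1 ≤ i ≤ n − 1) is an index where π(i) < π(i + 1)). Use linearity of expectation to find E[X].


Write X = Σ X_I over i = 1, …, 24, with X_I the indicator of one ascent.
There are 24 indicators.
For each fixed i, the pair (π(i), π(i+1)) is a uniformly random ordered pair of distinct values from {1, …, 25}; by symmetry P[π(i) < π(i+1)] = 1/2.
By linearity: E[X] = 24 · (1/2) = (25 − 1) · (1/2) = 12 ≈ 12.0000.

E[X] = 12 = 12.0000.


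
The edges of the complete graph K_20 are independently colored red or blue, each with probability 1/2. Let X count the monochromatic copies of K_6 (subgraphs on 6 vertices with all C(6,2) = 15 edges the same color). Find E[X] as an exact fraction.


Let X = Σ_S X_S over the C(20, 6) = 38760 subsets S of size 6, where X_S = 1 if the K_6 on S is monochromatic.
For a fixed S, the K_6 on S has C(6, 2) = 15 edges. P[all 15 edges red] = (1/2)^15, and likewise for blue, so P[monochromatic] = 2·(1/2)^15 = 2^{1 − 15} = 1/16384.
By linearity: E[X] = C(20, 6) · 2^{1 − 15} = 38760 · 1/16384 = 4845/2048.
Numerically: E[X] ≈ 2.366.

E[X] = C(20,6)·2^(1−C(6,2)) = 4845/2048 ≈ 2.366.


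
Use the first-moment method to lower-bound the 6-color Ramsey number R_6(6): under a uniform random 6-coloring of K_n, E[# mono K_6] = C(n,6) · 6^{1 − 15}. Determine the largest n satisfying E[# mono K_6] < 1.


We need C(n, 6) · 6^{1 − 15} < 1, i.e. C(n, 6) < 6^{15 − 1} = 78364164096.
Check values of n near the boundary:
  n = 197: C(197, 6) = 75176946208; 75176946208 < 78364164096? YES
  n = 198: C(198, 6) = 77526225777; 77526225777 < 78364164096? YES
  n = 199: C(199, 6) = 79936367511; 79936367511 < 78364164096? NO
The largest n with C(n, 6) < 78364164096 is n = 198 (where E[X] = 25842075259/26121388032 ≈ 0.98931). Hence R_6(6) > 198, i.e. R_6(6) ≥ 199.

Largest n = 198; hence R_6(6) > 198.


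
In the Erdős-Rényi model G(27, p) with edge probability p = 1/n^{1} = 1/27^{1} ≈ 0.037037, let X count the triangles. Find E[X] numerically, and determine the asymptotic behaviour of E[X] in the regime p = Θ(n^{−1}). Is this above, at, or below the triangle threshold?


Number of potential triangles: C(27, 3) = 2925.
Each occurs with probability p³ ≈ (0.037037)³ ≈ 5.08052634e-05.
By linearity: E[X] = C(27, 3)·p³ ≈ 2925 · 5.08052634e-05 ≈ 0.148605.
Here α = 1, so p = 1/n is exactly at the triangle threshold p ~ 1/n. Asymptotically E[X] → c³/6 = 1³/6 = 1/6 ≈ 0.166667, a bounded constant. In this regime the triangle count is asymptotically Poisson(c³/6).

E[X] ≈ 0.148605; in regime p = Θ(1/n^{1}) E[X] stays bounded (at the triangle threshold p ~ 1/n).


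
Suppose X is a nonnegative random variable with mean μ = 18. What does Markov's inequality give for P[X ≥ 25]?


μ = E[X] = 18, a = 25.
Markov: P[X ≥ 25] ≤ μ/a = (18)/25 = 18/25.
Numerically: ≈ 0.720000.
(Since a = 25 > μ = 18.000000, the bound 18/25 is < 1 and informative.)

P[X ≥ 25] ≤ 18/25 ≈ 0.720000.


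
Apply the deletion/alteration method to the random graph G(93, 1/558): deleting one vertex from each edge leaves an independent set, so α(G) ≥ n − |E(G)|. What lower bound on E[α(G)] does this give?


E[|E(G)|] = C(93, 2)·p = 4278 · (1/558) = 23/3.
E[α(G)] ≥ n − E[|E(G)|] = 93 − 23/3 = 256/3.
Numerically: ≈ 85.333.
(This is only a lower bound; the true E[α(G)] may be larger.)

E[α(G)] ≥ 256/3 ≈ 85.333.


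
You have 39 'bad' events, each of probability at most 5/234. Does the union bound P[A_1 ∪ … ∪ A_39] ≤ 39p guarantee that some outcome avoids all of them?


Union bound: P[∪_{i=1}^{39} A_i] ≤ Σ_i P[A_i] ≤ 39·p = 39·(5/234) = 5/6.
Numerically: 5/6 ≈ 0.8333333.
Is 5/6 < 1? YES.
Since P[∪ A_i] ≤ 5/6 < 1, the complement has P[∩ A_i^c] ≥ 1 − 5/6 = 1/6 > 0, so some outcome avoids every A_i.

39·p = 5/6 ≈ 0.8333333; existence CERTIFIED by the union bound.


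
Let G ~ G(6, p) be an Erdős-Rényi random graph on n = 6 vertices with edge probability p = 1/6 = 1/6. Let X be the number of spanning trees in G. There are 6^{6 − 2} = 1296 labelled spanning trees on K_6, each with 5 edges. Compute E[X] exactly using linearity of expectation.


K_6 has 6^{6 − 2} = 1296 labelled spanning trees.
For each such spanning tree H, let X_H = 1 if all 5 edges of H are present in G. Then P[X_H = 1] = p^{5} = (1/6)^{5} = 1/7776.
By linearity of expectation: E[X] = Σ_H E[X_H] = 1296 · p^{5} = 1296 · 1/7776 = 1/6.
Numerically: E[X] ≈ 0.1667.

E[X] = 1296 · (1/6)^{5} = 1/6 ≈ 0.1667.


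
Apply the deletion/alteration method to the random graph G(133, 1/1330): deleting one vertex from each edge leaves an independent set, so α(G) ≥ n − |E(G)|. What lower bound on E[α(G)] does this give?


E[|E(G)|] = C(133, 2)·p = 8778 · (1/1330) = 33/5.
E[α(G)] ≥ n − E[|E(G)|] = 133 − 33/5 = 632/5.
Numerically: ≈ 126.40000.
(This is only a lower bound; the true E[α(G)] may be larger.)

E[α(G)] ≥ 632/5 ≈ 126.40000.


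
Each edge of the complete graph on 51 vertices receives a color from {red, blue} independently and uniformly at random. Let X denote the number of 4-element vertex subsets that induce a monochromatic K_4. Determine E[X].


Let X = Σ_S X_S over the C(51, 4) = 249900 subsets S of size 4, where X_S = 1 if the K_4 on S is monochromatic.
For a fixed S, the K_4 on S has C(4, 2) = 6 edges. P[all 6 edges red] = (1/2)^6, and likewise for blue, so P[monochromatic] = 2·(1/2)^6 = 2^{1 − 6} = 1/32.
By linearity of expectation: E[X] = C(51, 4) · 2^{1 − 6} = 249900 · 1/32 = 62475/8.
Numerically: E[X] ≈ 7809.3750.

E[X] = C(51,4)·2^(1−C(4,2)) = 62475/8 ≈ 7809.3750.


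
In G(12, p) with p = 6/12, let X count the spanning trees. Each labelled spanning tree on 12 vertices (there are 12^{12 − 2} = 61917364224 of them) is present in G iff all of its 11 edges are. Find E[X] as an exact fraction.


K_12 has 12^{12 − 2} = 61917364224 labelled spanning trees.
For each such spanning tree H, let X_H = 1 if all 11 edges of H are present in G. Then P[X_H = 1] = p^{11} = (1/2)^{11} = 1/2048.
By linearity: E[X] = Σ_H E[X_H] = 61917364224 · p^{11} = 61917364224 · 1/2048 = 30233088.
Numerically: E[X] ≈ 3.023e+07.

E[X] = 61917364224 · (1/2)^{11} = 30233088 ≈ 3.023e+07.


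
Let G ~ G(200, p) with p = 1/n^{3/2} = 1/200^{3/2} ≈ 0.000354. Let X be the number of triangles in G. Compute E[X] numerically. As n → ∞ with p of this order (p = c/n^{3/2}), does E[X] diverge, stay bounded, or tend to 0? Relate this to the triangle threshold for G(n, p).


Number of potential triangles: C(200, 3) = 1313400.
Each occurs with probability p³ ≈ (0.000354)³ ≈ 4.41942e-11.
By linearity: E[X] = C(200, 3)·p³ ≈ 1313400 · 4.41942e-11 ≈ 0.000.
Since α = 3/2 > 1, p = c/n^{3/2} = o(1/n) is below the triangle threshold p ~ 1/n. Asymptotically E[X] ~ (c³/6)·n^{3(1−α)} = (1³/6)·n^{-1.5} → 0, so by Markov's inequality G has no triangles w.h.p.

E[X] ≈ 0.000; in regime p = Θ(1/n^{3/2}) E[X] tends to 0 (below the triangle threshold p ~ 1/n).


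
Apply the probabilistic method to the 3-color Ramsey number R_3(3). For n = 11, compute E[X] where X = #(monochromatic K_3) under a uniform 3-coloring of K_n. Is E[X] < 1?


E[X] = C(11, 3) · 3^{1 − 3} = 165 · 3^{−2} = 165/9.
As a reduced fraction: E[X] = 55/3 ≈ 18.3333.
Is E[X] < 1? NO.
Since E[X] ≥ 1, the first-moment bound is inconclusive at n = 11; it does NOT by itself certify R_3(3) > 11.

E[X] = 55/3 ≈ 18.3333; E[X] ≥ 1; first-moment method inconclusive here.


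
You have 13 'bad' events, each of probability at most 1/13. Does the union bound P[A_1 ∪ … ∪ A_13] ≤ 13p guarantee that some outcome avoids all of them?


Union bound: P[∪_{i=1}^{13} A_i] ≤ Σ_i P[A_i] ≤ 13·p = 13·(1/13) = 1.
Numerically: 1 ≈ 1.0000000.
Is 1 < 1? NO.
Since the bound 1 is ≥ 1, the union bound is uninformative here; it does NOT by itself certify existence.

13·p = 1 ≈ 1.0000000; existence NOT certified by the union bound.


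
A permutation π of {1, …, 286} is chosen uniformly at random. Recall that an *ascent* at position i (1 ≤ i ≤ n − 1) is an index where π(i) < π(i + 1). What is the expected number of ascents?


Write X = Σ X_I over i = 1, …, 285, with X_I the indicator of one ascent.
There are 285 indicators.
For each fixed i, the pair (π(i), π(i+1)) is a uniformly random ordered pair of distinct values from {1, …, 286}; by symmetry P[π(i) < π(i+1)] = 1/2.
By linearity: E[X] = 285 · (1/2) = (286 − 1) · (1/2) = 285/2 ≈ 142.500.

E[X] = 285/2 = 142.500.


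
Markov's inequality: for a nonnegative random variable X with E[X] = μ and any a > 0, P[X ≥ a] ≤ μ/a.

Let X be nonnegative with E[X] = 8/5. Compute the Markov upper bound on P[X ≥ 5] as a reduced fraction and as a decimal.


μ = E[X] = 8/5, a = 5.
Markov: P[X ≥ 5] ≤ μ/a = (8/5)/5 = 8/25.
Numerically: ≈ 0.320000.
(Since a = 5 > μ = 1.600000, the bound 8/25 is < 1 and informative.)

P[X ≥ 5] ≤ 8/25 ≈ 0.320000.


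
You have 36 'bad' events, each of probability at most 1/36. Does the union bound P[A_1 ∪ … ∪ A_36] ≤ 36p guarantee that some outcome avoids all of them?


Union bound: P[∪_{i=1}^{36} A_i] ≤ Σ_i P[A_i] ≤ 36·p = 36·(1/36) = 1.
Numerically: 1 ≈ 1.000000.
Is 1 < 1? NO.
Since the bound 1 is ≥ 1, the union bound is uninformative here; it does NOT by itself certify existence.

36·p = 1 ≈ 1.000000; existence NOT certified by the union bound.


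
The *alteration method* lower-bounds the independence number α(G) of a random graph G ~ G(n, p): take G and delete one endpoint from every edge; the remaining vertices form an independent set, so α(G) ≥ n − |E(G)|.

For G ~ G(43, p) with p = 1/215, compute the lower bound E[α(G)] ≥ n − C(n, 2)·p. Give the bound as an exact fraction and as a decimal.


E[|E(G)|] = C(43, 2)·p = 903 · (1/215) = 21/5.
E[α(G)] ≥ n − E[|E(G)|] = 43 − 21/5 = 194/5.
Numerically: ≈ 38.80000.
(This is only a lower bound; the true E[α(G)] may be larger.)

E[α(G)] ≥ 194/5 ≈ 38.80000.


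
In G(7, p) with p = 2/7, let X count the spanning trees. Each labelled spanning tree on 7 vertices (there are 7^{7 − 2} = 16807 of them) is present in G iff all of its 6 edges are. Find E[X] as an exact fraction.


K_7 has 7^{7 − 2} = 16807 labelled spanning trees.
For each such spanning tree H, let X_H = 1 if all 6 edges of H are present in G. Then P[X_H = 1] = p^{6} = (2/7)^{6} = 64/117649.
Summing the indicators: E[X] = Σ_H E[X_H] = 16807 · p^{6} = 16807 · 64/117649 = 64/7.
Numerically: E[X] ≈ 9.1429.

E[X] = 16807 · (2/7)^{6} = 64/7 ≈ 9.1429.


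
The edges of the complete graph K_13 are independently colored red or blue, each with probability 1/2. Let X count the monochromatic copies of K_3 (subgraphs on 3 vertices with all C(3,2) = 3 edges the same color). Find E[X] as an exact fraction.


Let X = Σ_S X_S over the C(13, 3) = 286 subsets S of size 3, where X_S = 1 if the K_3 on S is monochromatic.
For a fixed S, the K_3 on S has C(3, 2) = 3 edges. P[all 3 edges red] = (1/2)^3, and likewise for blue, so P[monochromatic] = 2·(1/2)^3 = 2^{1 − 3} = 1/4.
By linearity of expectation: E[X] = C(13, 3) · 2^{1 − 3} = 286 · 1/4 = 143/2.
Numerically: E[X] ≈ 71.500.

E[X] = C(13,3)·2^(1−C(3,2)) = 143/2 ≈ 71.500.


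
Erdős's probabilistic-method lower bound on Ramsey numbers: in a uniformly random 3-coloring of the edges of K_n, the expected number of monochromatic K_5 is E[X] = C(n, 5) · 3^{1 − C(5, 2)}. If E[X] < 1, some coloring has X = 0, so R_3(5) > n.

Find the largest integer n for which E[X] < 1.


We need C(n, 5) · 3^{1 − 10} < 1, i.e. C(n, 5) < 3^{10 − 1} = 19683.
Check values of n near the boundary:
  n = 17: C(17, 5) = 6188; 6188 < 19683? YES
  n = 18: C(18, 5) = 8568; 8568 < 19683? YES
  n = 19: C(19, 5) = 11628; 11628 < 19683? YES
  n = 20: C(20, 5) = 15504; 15504 < 19683? YES
  n = 21: C(21, 5) = 20349; 20349 < 19683? NO
  n = 22: C(22, 5) = 26334; 26334 < 19683? NO
  n = 23: C(23, 5) = 33649; 33649 < 19683? NO
The largest n with C(n, 5) < 19683 is n = 20 (where E[X] = 5168/6561 ≈ 0.787685). Hence R_3(5) > 20, i.e. R_3(5) ≥ 21.

Largest n = 20; hence R_3(5) > 20.


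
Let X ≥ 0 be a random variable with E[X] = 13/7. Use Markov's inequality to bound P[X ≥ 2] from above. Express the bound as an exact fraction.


μ = E[X] = 13/7, a = 2.
Markov: P[X ≥ 2] ≤ μ/a = (13/7)/2 = 13/14.
Numerically: ≈ 0.9286.
(Since a = 2 > μ = 1.8571, the bound 13/14 is < 1 and informative.)

P[X ≥ 2] ≤ 13/14 ≈ 0.9286.


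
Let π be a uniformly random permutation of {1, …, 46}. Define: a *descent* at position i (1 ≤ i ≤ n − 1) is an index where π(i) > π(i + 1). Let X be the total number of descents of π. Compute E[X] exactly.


Write X = Σ X_I over i = 1, …, 45, with X_I the indicator of one descent.
There are 45 indicators.
For each fixed i, the pair (π(i), π(i+1)) is a uniformly random ordered pair of distinct values from {1, …, 46}; by symmetry P[π(i) > π(i+1)] = 1/2.
By linearity: E[X] = 45 · (1/2) = (46 − 1) · (1/2) = 45/2 ≈ 22.500000.

E[X] = 45/2 = 22.500000.


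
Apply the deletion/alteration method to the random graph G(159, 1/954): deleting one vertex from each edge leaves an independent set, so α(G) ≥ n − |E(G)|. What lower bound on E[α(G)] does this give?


E[|E(G)|] = C(159, 2)·p = 12561 · (1/954) = 79/6.
E[α(G)] ≥ n − E[|E(G)|] = 159 − 79/6 = 875/6.
Numerically: ≈ 145.8333.
(This is only a lower bound; the true E[α(G)] may be larger.)

E[α(G)] ≥ 875/6 ≈ 145.8333.


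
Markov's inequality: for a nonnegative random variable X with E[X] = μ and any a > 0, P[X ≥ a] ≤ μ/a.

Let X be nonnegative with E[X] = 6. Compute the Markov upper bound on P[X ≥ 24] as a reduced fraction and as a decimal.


μ = E[X] = 6, a = 24.
Markov: P[X ≥ 24] ≤ μ/a = (6)/24 = 1/4.
Numerically: ≈ 0.2500.
(Since a = 24 > μ = 6.0000, the bound 1/4 is < 1 and informative.)

P[X ≥ 24] ≤ 1/4 ≈ 0.2500.


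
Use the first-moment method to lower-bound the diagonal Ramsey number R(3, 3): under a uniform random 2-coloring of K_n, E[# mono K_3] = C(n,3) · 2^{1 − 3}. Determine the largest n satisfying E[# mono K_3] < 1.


We need C(n, 3) · 2^{1 − 3} < 1, i.e. C(n, 3) < 2^{3 − 1} = 4.
Check values of n near the boundary:
  n = 3: C(3, 3) = 1; 1 < 4? YES
  n = 4: C(4, 3) = 4; 4 < 4? NO
  n = 5: C(5, 3) = 10; 10 < 4? NO
  n = 6: C(6, 3) = 20; 20 < 4? NO
The largest n with C(n, 3) < 4 is n = 3 (where E[X] = 1/4 ≈ 0.250). Hence R(3, 3) > 3, i.e. R(3, 3) ≥ 4.

Largest n = 3; hence R(3, 3) > 3.


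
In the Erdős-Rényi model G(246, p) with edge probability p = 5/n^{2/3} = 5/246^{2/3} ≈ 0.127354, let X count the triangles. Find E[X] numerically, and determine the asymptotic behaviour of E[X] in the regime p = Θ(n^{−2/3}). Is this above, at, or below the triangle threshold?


Number of potential triangles: C(246, 3) = 2450980.
Each occurs with probability p³ ≈ (0.127354)³ ≈ 2.06556944e-03.
By linearity: E[X] = C(246, 3)·p³ ≈ 2450980 · 2.06556944e-03 ≈ 5062.669377.
Since α = 2/3 < 1, p = c/n^{2/3} ≫ 1/n is above the triangle threshold p ~ 1/n. Asymptotically E[X] ~ (c³/6)·n^{3(1−α)} = (5³/6)·n^{1} → ∞; triangles are abundant w.h.p.

E[X] ≈ 5062.669377; in regime p = Θ(1/n^{2/3}) E[X] diverges (above the triangle threshold p ~ 1/n).


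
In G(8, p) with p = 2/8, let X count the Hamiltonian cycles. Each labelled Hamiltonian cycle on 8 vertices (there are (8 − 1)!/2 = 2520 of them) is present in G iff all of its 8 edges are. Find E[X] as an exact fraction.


K_8 has (8 − 1)!/2 = 2520 labelled Hamiltonian cycles.
For each such Hamiltonian cycle H, let X_H = 1 if all 8 edges of H are present in G. Then P[X_H = 1] = p^{8} = (1/4)^{8} = 1/65536.
By linearity of expectation: E[X] = Σ_H E[X_H] = 2520 · p^{8} = 2520 · 1/65536 = 315/8192.
Numerically: E[X] ≈ 0.0384521.

E[X] = 2520 · (1/4)^{8} = 315/8192 ≈ 0.0384521.


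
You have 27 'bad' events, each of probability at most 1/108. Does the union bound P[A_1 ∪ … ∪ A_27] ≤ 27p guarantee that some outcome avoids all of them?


Union bound: P[∪_{i=1}^{27} A_i] ≤ Σ_i P[A_i] ≤ 27·p = 27·(1/108) = 1/4.
Numerically: 1/4 ≈ 0.250000.
Is 1/4 < 1? YES.
Since P[∪ A_i] ≤ 1/4 < 1, the complement has P[∩ A_i^c] ≥ 1 − 1/4 = 3/4 > 0, so some outcome avoids every A_i.

27·p = 1/4 ≈ 0.250000; existence CERTIFIED by the union bound.
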